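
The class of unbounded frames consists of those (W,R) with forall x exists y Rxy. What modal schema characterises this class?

□p → ◇p

A defining formula is □p → ◇p (the D axiom).
Suppose □p→◇p is valid. At any x set V(p)=W. Then □p at x, so ◇p at x, so x has a successor.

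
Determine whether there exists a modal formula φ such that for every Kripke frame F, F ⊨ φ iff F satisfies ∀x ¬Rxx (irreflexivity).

Not definable by any modal formula

Modal frame validity is preserved under surjective bounded morphisms.
The 3-cycle (worlds a,b,c with a→b→c→a) is irreflexive, and the map sending every world to a single reflexive point • is a surjective bounded morphism (forth: every edge maps to (•,•); back: every world has a successor). So any modal formula valid on the 3-cycle is also valid on the reflexive point, which is not irreflexive.
Hence irreflexivity is not modally definable.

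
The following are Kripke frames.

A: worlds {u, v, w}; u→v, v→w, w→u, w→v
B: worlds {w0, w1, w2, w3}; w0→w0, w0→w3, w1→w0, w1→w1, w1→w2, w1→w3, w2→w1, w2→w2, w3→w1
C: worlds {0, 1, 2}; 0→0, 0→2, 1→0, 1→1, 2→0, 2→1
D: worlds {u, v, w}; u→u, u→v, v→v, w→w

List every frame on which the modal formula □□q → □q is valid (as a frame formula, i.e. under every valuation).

B, C, D

Frame correspondent (Sahlqvist): ∀x ∀y (Rxy → ∃z (Rxz ∧ Rzy)) — i.e. density.
A: fails — Ruv but no z with Ruz and Rzv.
B: satisfies the condition.
C: satisfies the condition.
D: satisfies the condition.
Valid on: B, C, D.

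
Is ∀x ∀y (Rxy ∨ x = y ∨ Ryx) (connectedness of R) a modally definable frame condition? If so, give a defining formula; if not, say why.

Modal frame validity is preserved under disjoint unions.
Take 4 disjoint single-world reflexive frames: each is trivially connected, but their disjoint union has 4 worlds with no edge between distinct components, so it is not connected.
Hence connectedness of R is not modally definable.

No — not modally definable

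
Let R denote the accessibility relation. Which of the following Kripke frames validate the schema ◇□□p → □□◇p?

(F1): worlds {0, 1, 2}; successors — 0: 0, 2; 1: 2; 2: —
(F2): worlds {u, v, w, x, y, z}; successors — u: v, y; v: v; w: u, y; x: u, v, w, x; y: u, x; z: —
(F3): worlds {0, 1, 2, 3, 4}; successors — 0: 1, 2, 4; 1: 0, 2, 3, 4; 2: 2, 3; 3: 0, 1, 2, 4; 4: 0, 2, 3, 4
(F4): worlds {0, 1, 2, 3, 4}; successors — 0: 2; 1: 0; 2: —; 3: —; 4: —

This is the axiom for a generalized confluence (Geach) condition; its first-order frame correspondent is ∀x ∀y ∀z ((xRy ∧ xR²z) → ∃w (yR²w ∧ zRw)).
(F1): fails — 0R0, 0R²2 but no w with 0R²w and 2Rw.
(F2): fails — xRv, xR²w but no t with vR²t and wRt.
(F3): ✓.
(F4): fails — 1R0, 1R²2 but no w with 0R²w and 2Rw.

(F3)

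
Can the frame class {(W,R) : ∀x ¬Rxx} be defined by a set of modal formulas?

No

If a class were modally definable it would be closed under surjective bounded morphisms (Goldblatt–Thomason).
The 5-cycle (worlds a,b,c,d,e with a→b→c→d→e→a) is irreflexive, and the map sending every world to a single reflexive point • is a surjective bounded morphism (forth: every edge maps to (•,•); back: every world has a successor). So any modal formula valid on the 5-cycle is also valid on the reflexive point, which is not irreflexive.
So no modal formula (or set of formulas) defines exactly the irreflexive frames.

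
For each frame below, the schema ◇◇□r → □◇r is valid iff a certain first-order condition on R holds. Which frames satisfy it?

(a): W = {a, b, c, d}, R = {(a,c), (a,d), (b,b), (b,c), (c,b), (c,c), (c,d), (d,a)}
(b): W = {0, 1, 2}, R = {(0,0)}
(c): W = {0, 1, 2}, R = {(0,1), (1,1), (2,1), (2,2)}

The schema corresponds to a generalized confluence (Geach) condition: ∀x ∀y ∀z ((xR²y ∧ xRz) → ∃w (yRw ∧ zRw)).
(a): fails — aR²a, aRd but no w with aRw and dRw.
(b): satisfies the condition.
(c): satisfies the condition.
Valid on: (b), (c).

(b), (c)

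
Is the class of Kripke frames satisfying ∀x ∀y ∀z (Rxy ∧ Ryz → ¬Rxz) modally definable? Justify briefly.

Any modally definable frame class is closed under surjective bounded morphisms.
The 7-cycle (worlds a,b,c,d,e,f,g with a→b→c→d→e→f→g→a) is intransitive. Mapping every world to a single reflexive point • is a surjective bounded morphism; the reflexive point is not intransitive (R••∧R•• but R••).
So no modal formula (or set of formulas) defines exactly the intransitive frames.

No — not modally definable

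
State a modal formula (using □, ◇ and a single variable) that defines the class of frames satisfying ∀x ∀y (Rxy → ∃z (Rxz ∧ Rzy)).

A defining formula is □□s → □s (the C4 axiom).
Suppose □□s→□s is valid. Take Rxy and set V(s)={w : xR²w}. Then □□s at x, so □s at x, so s at y, i.e. ∃z(Rxz∧Rzy).

□□s → □s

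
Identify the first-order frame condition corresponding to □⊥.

□⊥ is valid iff no world has any successor (otherwise □⊥ fails at any world with one).
The converse is a direct semantic check.
Frame condition: ∀x ∀y ¬Rxy.

emptiness of R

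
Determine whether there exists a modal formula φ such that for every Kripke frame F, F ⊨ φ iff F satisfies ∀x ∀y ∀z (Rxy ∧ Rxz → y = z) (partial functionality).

Definable; ◇q → □q defines it

Yes: it is partial functionality, defined by the CD schema ◇q → □q.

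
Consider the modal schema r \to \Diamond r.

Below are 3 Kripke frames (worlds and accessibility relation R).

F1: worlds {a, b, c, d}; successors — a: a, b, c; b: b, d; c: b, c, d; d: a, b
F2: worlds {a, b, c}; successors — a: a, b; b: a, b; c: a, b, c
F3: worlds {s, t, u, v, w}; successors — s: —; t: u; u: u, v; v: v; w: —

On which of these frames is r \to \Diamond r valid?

The schema corresponds to reflexivity: \forall x Rxx.
F1: fails — world d does not see itself.
F2: satisfies the condition.
F3: fails — world s does not see itself.

F2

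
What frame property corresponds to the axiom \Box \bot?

□⊥ is valid iff no world has any successor (otherwise □⊥ fails at any world with one).
The converse is a direct semantic check.
So the correspondent is emptiness of R.

emptiness of R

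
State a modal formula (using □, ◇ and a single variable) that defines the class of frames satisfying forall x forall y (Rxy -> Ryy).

□(□r → r)

The condition is shift-reflexivity. The T□ schema □(□r → r) defines it.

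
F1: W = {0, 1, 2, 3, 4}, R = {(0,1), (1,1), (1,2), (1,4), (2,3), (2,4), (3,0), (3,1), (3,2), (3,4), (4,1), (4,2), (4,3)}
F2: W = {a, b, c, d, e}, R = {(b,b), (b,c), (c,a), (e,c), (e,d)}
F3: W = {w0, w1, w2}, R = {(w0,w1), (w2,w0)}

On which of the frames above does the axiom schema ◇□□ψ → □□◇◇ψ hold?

F1

The schema corresponds to a generalized confluence (Geach) condition: ∀x ∀y ∀z ((xRy ∧ xR²z) → ∃w (yR²w ∧ zR²w)).
F1: satisfies the condition.
F2: fails — bRb, bR²a but no w with bR²w and aR²w.
F3: fails — w2Rw0, w2R²w1 but no w with w0R²w and w1R²w.
Valid on: F1.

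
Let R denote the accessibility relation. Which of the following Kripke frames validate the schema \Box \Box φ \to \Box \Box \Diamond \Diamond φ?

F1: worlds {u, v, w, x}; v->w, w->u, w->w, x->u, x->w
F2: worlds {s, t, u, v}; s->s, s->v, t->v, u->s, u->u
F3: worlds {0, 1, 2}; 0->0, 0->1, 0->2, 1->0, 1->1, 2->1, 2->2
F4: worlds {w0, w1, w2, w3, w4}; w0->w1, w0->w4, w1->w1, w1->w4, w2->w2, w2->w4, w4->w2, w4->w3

F3

Frame correspondent (Sahlqvist): \forall x \forall z (x R^2 z \to \exists w (x R^2 w \wedge z R^2 w)) — i.e. a generalized confluence (Geach) condition.
F1: fails — vR²u but no t with vR²t and uR²t.
F2: fails — sR²v but no w with sR²w and vR²w.
F3: ✓.
F4: fails — w0R²w3 but no w with w0R²w and w3R²w.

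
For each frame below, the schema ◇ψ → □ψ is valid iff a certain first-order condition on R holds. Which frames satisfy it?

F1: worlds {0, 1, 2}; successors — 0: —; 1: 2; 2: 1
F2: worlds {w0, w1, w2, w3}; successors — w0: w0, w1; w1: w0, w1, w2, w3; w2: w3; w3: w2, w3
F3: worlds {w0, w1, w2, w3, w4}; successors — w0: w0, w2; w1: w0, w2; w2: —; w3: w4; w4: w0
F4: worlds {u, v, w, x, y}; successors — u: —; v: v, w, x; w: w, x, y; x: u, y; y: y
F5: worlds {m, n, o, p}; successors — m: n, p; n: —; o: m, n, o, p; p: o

This is the axiom for partial functionality; its first-order frame correspondent is ∀x ∀y ∀z (Rxy ∧ Rxz → y = z).
F1: ✓.
F2: fails — w0 sees both w0 and w1.
F3: fails — w0 sees both w0 and w2.
F4: fails — v sees both v and w.
F5: fails — m sees both n and p.

F1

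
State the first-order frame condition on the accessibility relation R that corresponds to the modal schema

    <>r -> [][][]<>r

This is a Sahlqvist (Geach-type) schema ◇^1□^0r → □^3◇^1r.
Minimal-valuation argument: fix x; take any y with xR^1y and any z with xR^3z. Set V(r) to the set of worlds R-reachable from y in exactly 0 steps. Then □^0r holds at y, so the antecedent holds at x; validity forces ◇^1r at z, giving a w with zR^1w and yR^0w.
First-order correspondent: forall x forall y forall z ((xRy & x R^3 z) -> exists w (y = w & zRw)).

forall x forall y forall z ((xRy & x R^3 z) -> exists w (y = w & zRw))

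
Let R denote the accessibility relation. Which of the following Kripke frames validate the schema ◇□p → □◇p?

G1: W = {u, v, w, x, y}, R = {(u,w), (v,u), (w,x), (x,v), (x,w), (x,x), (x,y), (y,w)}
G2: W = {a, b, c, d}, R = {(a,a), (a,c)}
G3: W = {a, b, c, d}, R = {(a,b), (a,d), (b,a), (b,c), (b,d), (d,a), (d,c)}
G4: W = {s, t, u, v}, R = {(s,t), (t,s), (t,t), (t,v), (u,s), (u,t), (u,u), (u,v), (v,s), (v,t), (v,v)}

G4

This is the axiom for convergence; its first-order frame correspondent is ∀x ∀y ∀z (Rxy ∧ Rxz → ∃w (Ryw ∧ Rzw)).
G1: fails — Rxw and Rxy but w and y have no common successor.
G2: fails — Raa and Rac but a and c have no common successor.
G3: fails — Rbc and Rbc but c and c have no common successor.
G4: satisfies the condition.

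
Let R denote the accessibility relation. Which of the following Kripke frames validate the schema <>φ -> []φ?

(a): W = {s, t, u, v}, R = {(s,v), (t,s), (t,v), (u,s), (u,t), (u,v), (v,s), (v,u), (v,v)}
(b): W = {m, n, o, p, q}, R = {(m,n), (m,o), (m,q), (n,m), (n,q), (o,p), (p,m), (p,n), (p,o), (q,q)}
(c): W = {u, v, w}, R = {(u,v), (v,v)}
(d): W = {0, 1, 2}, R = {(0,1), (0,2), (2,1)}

The schema corresponds to partial functionality: forall x forall y forall z (Rxy & Rxz -> y = z).
(a): fails — t sees both s and v.
(b): fails — m sees both n and o.
(c): satisfies the condition.
(d): fails — 0 sees both 1 and 2.

(c)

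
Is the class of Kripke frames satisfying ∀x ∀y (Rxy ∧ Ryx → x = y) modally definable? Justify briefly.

No — not modally definable

If a class were modally definable it would be closed under surjective bounded morphisms (Goldblatt–Thomason).
The 4-cycle (worlds a,b,c,d with a→b→c→d→a) is antisymmetric. Sending even-indexed worlds to a and odd-indexed worlds to b is a surjective bounded morphism onto the two-world frame with a↔b, which is not antisymmetric.
So no modal formula (or set of formulas) defines exactly the antisymmetric frames.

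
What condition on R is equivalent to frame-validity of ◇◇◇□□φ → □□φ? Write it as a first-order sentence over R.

This is a Sahlqvist (Geach-type) schema ◇^3□^2φ → □^2◇^0φ.
Minimal-valuation argument: fix x; take any y with xR^3y and any z with xR^2z. Set V(φ) to the set of worlds R-reachable from y in exactly 2 steps. Then □^2φ holds at y, so the antecedent holds at x; validity forces ◇^0φ at z, giving a w with zR^0w and yR^2w.
First-order correspondent: ∀x ∀y ∀z ((xR³y ∧ xR²z) → ∃w (yR²w ∧ z = w)).

∀x ∀y ∀z ((xR³y ∧ xR²z) → ∃w (yR²w ∧ z = w))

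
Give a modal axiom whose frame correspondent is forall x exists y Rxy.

□q → ◇q

This is seriality; the standard corresponding axiom is D: □q → ◇q.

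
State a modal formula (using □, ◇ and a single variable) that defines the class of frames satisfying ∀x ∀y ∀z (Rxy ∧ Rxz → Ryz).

◇ψ → □◇ψ

This is the Euclidean property; the standard corresponding axiom is 5: ◇ψ → □◇ψ.
Suppose ◇ψ→□◇ψ is valid. Take Rxy, Rxz and set V(ψ)={y}. Then ◇ψ at x, so □◇ψ at x, so ◇ψ at z, so some w with Rzw has ψ; w=y, i.e. Rzy. By symmetry of the argument, Ryz.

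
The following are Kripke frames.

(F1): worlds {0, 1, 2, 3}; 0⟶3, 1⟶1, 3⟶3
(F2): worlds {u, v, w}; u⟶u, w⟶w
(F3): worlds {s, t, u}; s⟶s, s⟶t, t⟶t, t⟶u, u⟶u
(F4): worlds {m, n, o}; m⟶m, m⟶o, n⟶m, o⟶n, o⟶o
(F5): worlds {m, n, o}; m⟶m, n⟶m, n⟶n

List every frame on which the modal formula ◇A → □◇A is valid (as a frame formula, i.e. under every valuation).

This is the axiom for the Euclidean property; its first-order frame correspondent is ∀x ∀y ∀z (Rxy ∧ Rxz → Ryz).
(F1): ✓.
(F2): ✓.
(F3): fails — Rst and Rss but not Rts.
(F4): fails — Rmo and Rmm but not Rom.
(F5): fails — Rnm and Rnn but not Rmn.

(F1), (F2)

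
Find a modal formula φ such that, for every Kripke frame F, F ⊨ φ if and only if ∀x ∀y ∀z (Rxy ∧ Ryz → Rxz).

This is transitivity; the standard corresponding axiom is 4: □ψ → □□ψ.

□ψ → □□ψ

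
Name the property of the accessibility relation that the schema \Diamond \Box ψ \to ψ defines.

This is frame-equivalent to ψ → □◇ψ (substitute ¬ψ for ψ and contrapose).
Suppose ψ→□◇ψ is valid. Take Rxy and set V(ψ)={x}. Then ψ at x, so □◇ψ at x, so ◇ψ at y, so some z with Ryz has ψ; z=x, i.e. Ryx.
Conversely, on a frame with symmetry the schema holds at every world under every valuation.
Frame condition: \forall x \forall y (Rxy \to Ryx).

symmetry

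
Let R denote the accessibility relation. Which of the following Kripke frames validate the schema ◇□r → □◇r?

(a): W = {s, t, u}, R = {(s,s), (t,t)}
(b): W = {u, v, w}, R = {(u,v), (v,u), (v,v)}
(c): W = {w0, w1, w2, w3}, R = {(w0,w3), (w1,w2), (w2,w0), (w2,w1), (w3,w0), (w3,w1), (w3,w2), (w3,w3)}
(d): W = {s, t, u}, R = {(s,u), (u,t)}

(a), (b)

The schema corresponds to convergence: ∀x ∀y ∀z (Rxy ∧ Rxz → ∃w (Ryw ∧ Rzw)).
(a): condition met.
(b): condition met.
(c): fails — Rw2w1 and Rw2w0 but w1 and w0 have no common successor.
(d): fails — Rut and Rut but t and t have no common successor.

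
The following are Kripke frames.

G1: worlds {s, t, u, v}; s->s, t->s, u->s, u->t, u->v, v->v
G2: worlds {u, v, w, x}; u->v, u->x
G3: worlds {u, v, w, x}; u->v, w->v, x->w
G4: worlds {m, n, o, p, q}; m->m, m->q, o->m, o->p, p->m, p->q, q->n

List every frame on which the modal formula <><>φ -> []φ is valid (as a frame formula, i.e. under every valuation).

G2

This is the axiom for a generalized confluence (Geach) condition; its first-order frame correspondent is forall x forall y forall z ((x R^2 y & xRz) -> exists w (y = w & z = w)).
G1: fails — uR²s, uRt but s ≠ t.
G2: ✓.
G3: fails — xR²v, xRw but v ≠ w.
G4: fails — mR²m, mRq but m ≠ q.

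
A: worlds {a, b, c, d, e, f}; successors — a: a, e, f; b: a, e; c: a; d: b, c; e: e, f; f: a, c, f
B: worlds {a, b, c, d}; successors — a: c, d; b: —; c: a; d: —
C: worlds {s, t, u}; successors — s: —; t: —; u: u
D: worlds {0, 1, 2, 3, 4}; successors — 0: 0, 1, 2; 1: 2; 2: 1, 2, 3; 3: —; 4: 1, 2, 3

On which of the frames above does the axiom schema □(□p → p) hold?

Frame correspondent (Sahlqvist): ∀x ∀y (Rxy → Ryy) — i.e. shift-reflexivity.
A: fails — Rdc but not Rcc.
B: fails — Rac but not Rcc.
C: satisfies the condition.
D: fails — R01 but not R11.

C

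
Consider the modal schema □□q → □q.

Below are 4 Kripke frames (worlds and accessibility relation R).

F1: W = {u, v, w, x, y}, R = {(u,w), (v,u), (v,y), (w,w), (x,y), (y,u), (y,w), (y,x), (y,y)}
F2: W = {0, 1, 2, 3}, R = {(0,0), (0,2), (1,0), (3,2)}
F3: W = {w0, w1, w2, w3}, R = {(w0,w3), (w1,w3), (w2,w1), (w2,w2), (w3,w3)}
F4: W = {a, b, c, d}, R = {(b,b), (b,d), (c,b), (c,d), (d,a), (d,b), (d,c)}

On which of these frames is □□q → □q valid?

Frame correspondent (Sahlqvist): ∀x ∀y (Rxy → ∃z (Rxz ∧ Rzy)) — i.e. density.
F1: condition met.
F2: fails — R32 but no z with R3z and Rz2.
F3: condition met.
F4: fails — Rdc but no z with Rdz and Rzc.
Valid on: F1, F3.

F1, F3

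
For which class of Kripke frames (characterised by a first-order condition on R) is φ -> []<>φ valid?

symmetry: forall x forall y (Rxy -> Ryx)

Suppose φ→□◇φ is valid. Take Rxy and set V(φ)={x}. Then φ at x, so □◇φ at x, so ◇φ at y, so some z with Ryz has φ; z=x, i.e. Ryx.
Conversely, on a frame with symmetry the schema holds at every world under every valuation.
So the correspondent is symmetry.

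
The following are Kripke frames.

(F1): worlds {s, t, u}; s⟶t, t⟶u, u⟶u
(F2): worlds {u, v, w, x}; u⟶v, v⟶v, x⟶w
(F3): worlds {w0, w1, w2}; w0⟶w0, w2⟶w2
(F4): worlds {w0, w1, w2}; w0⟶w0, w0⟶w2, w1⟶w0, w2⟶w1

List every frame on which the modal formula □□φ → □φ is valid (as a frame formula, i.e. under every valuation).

Frame correspondent (Sahlqvist): ∀x ∀y (Rxy → ∃z (Rxz ∧ Rzy)) — i.e. density.
(F1): fails — Rst but no z with Rsz and Rzt.
(F2): fails — Rxw but no z with Rxz and Rzw.
(F3): satisfies the condition.
(F4): fails — Rw2w1 but no z with Rw2z and Rzw1.

(F3)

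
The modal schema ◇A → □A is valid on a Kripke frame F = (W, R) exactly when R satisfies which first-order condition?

Suppose ◇A→□A is valid. Take Rxy, Rxz and set V(A)={y}. Then ◇A at x, so □A at x, so A at z, i.e. z=y.
Conversely, on a frame with partial functionality the schema holds at every world under every valuation.
So the correspondent is partial functionality.

partial functionality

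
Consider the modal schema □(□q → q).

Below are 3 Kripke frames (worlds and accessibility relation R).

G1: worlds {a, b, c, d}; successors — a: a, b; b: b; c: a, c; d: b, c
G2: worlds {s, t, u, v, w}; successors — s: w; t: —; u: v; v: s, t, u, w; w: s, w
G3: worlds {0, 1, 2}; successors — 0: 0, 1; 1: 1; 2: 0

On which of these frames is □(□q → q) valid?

G1, G3

Frame correspondent (Sahlqvist): ∀x ∀y (Rxy → Ryy) — i.e. shift-reflexivity.
G1: ✓.
G2: fails — Ruv but not Rvv.
G3: ✓.
Valid on: G1, G3.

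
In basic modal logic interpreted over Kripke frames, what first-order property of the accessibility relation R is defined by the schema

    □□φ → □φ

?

density: ∀x ∀y (Rxy → ∃z (Rxz ∧ Rzy))

Suppose □□φ→□φ is valid. Take Rxy and set V(φ)={w : xR²w}. Then □□φ at x, so □φ at x, so φ at y, i.e. ∃z(Rxz∧Rzy).
The converse is a direct semantic check.
Frame condition: ∀x ∀y (Rxy → ∃z (Rxz ∧ Rzy)).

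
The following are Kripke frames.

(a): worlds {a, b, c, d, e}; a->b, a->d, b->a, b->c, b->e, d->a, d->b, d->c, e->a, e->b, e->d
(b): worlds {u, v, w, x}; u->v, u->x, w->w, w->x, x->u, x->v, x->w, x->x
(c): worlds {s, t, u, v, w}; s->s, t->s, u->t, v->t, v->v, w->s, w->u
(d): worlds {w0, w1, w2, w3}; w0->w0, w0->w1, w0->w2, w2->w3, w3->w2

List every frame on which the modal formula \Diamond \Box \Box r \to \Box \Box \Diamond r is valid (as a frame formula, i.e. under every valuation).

This is the axiom for a generalized confluence (Geach) condition; its first-order frame correspondent is \forall x \forall y \forall z ((xRy \wedge x R^2 z) \to \exists w (y R^2 w \wedge zRw)).
(a): fails — aRb, aR²c but no w with bR²w and cRw.
(b): fails — uRv, uR²u but no t with vR²t and uRt.
(c): fails — vRt, vR²v but no w* with tR²w* and vRw*.
(d): fails — w0Rw0, w0R²w1 but no w with w0R²w and w1Rw.
Valid on no frame.

none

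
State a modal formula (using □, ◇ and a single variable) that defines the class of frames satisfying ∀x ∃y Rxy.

□ψ → ◇ψ

A defining formula is □ψ → ◇ψ (the D axiom).
Suppose □ψ→◇ψ is valid. At any x set V(ψ)=W. Then □ψ at x, so ◇ψ at x, so x has a successor.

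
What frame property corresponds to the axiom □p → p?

Reflexivity

Suppose □p→p is valid. At any x set V(p)={w : Rxw}. Then □p holds at x, so p holds at x, i.e. Rxx.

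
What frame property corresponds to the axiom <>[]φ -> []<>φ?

Suppose ◇□φ→□◇φ is valid. Take Rxy, Rxz and set V(φ)={w : Ryw}. Then □φ at y so ◇□φ at x, so □◇φ at x, so ◇φ at z, giving w with Rzw and Ryw.
Conversely, any frame satisfying forall x forall y forall z (Rxy & Rxz -> exists w (Ryw & Rzw)) validates the schema.
Frame condition: forall x forall y forall z (Rxy & Rxz -> exists w (Ryw & Rzw)).

convergence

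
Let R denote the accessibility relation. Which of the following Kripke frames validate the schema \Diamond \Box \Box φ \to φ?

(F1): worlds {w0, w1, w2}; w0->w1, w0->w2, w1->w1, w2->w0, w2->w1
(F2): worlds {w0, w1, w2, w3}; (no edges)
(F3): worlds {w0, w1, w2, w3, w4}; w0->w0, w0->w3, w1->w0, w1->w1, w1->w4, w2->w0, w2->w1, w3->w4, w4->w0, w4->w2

(F2)

This is the axiom for a generalized confluence (Geach) condition; its first-order frame correspondent is \forall x \forall y (xRy \to \exists w (y R^2 w \wedge x = w)).
(F1): fails — w0Rw1 but no w with w1R²w and w0=w.
(F2): condition met.
(F3): fails — w1Rw0 but no w with w0R²w and w1=w.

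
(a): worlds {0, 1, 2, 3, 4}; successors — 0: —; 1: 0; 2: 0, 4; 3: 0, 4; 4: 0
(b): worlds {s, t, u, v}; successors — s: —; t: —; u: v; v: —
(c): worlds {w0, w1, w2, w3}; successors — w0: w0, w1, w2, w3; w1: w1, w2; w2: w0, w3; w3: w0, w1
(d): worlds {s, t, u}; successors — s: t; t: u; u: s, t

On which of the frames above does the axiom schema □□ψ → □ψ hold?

(c)

This is the axiom for density; its first-order frame correspondent is ∀x ∀y (Rxy → ∃z (Rxz ∧ Rzy)).
(a): fails — R10 but no z with R1z and Rz0.
(b): fails — Ruv but no z with Ruz and Rzv.
(c): satisfies the condition.
(d): fails — Rus but no z with Ruz and Rzs.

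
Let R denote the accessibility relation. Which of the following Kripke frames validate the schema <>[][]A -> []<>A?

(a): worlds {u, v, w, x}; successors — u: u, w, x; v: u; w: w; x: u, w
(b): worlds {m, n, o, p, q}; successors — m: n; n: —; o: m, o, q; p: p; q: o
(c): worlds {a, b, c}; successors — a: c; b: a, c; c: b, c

(a), (c)

The schema corresponds to a generalized confluence (Geach) condition: forall x forall y forall z ((xRy & xRz) -> exists w (y R^2 w & zRw)).
(a): holds.
(b): fails — mRn, mRn but no w with nR²w and nRw.
(c): holds.
Valid on: (a), (c).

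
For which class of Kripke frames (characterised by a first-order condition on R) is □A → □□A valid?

Transitivity

Suppose □A→□□A is valid. Take Rxy, Ryz and set V(A)={w : Rxw}. Then □A at x, so □□A at x, so □A at y, so A at z, i.e. Rxz.
Conversely, any frame satisfying ∀x ∀y ∀z (Rxy ∧ Ryz → Rxz) validates the schema.
So the correspondent is transitivity.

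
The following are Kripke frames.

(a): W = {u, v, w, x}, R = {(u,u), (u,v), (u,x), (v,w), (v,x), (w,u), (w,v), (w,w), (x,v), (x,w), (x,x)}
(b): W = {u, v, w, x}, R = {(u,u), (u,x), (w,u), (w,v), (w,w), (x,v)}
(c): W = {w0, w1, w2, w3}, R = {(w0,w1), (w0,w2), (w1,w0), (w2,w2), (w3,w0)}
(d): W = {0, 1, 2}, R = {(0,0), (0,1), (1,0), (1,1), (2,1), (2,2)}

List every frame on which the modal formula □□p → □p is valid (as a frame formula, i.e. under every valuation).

(a), (d)

This is the axiom for density; its first-order frame correspondent is ∀x ∀y (Rxy → ∃z (Rxz ∧ Rzy)).
(a): condition met.
(b): fails — Rxv but no z with Rxz and Rzv.
(c): fails — Rw1w0 but no z with Rw1z and Rzw0.
(d): condition met.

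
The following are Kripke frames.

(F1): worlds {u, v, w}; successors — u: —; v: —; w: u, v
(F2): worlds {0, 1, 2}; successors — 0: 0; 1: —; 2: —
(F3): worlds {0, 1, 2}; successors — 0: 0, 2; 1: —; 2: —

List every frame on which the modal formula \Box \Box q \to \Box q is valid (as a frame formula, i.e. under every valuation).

(F2), (F3)

The schema corresponds to density: \forall x \forall y (Rxy \to \exists z (Rxz \wedge Rzy)).
(F1): fails — Rwu but no z with Rwz and Rzu.
(F2): satisfies the condition.
(F3): satisfies the condition.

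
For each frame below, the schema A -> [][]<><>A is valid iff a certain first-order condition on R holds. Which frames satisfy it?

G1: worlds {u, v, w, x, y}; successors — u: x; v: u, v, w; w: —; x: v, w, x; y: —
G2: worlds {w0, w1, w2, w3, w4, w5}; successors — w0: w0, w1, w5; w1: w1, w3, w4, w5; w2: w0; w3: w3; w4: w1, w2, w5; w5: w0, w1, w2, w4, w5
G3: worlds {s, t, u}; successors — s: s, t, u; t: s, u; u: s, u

G3

This is the axiom for a generalized confluence (Geach) condition; its first-order frame correspondent is forall x forall z (x R^2 z -> exists w (x = w & z R^2 w)).
G1: fails — uR²w but no t with u=t and wR²t.
G2: fails — w0R²w3 but no w with w0=w and w3R²w.
G3: satisfies the condition.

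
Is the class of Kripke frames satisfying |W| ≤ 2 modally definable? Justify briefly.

Any modally definable frame class is closed under disjoint unions.
Any modal formula valid on each of 3 disjoint one-world frames is valid on their disjoint union (validity is preserved under disjoint unions). Each one-world frame has |W|=1≤2, but the union has |W|=3.
So the class is not modally definable.

Not modally definable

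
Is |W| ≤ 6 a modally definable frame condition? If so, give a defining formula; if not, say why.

No — not modally definable

Modal frame validity is preserved under disjoint unions.
Any modal formula valid on each of 7 disjoint one-world frames is valid on their disjoint union (validity is preserved under disjoint unions). Each one-world frame has |W|=1≤6, but the union has |W|=7.
So the class is not modally definable.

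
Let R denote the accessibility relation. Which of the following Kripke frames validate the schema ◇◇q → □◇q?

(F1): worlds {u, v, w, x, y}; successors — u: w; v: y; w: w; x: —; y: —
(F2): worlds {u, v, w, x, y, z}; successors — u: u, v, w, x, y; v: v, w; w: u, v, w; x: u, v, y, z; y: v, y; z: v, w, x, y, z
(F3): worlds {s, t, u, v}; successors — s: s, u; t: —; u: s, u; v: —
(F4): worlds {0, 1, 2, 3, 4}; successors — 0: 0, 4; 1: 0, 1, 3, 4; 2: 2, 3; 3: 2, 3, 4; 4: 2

Frame correspondent (Sahlqvist): ∀x ∀y ∀z ((xR²y ∧ xRz) → ∃w (y = w ∧ zRw)) — i.e. a generalized confluence (Geach) condition.
(F1): ✓.
(F2): fails — uR²u, uRv but no t with u=t and vRt.
(F3): ✓.
(F4): fails — 0R²0, 0R4 but no w with 0=w and 4Rw.
Valid on: (F1), (F3).

(F1), (F3)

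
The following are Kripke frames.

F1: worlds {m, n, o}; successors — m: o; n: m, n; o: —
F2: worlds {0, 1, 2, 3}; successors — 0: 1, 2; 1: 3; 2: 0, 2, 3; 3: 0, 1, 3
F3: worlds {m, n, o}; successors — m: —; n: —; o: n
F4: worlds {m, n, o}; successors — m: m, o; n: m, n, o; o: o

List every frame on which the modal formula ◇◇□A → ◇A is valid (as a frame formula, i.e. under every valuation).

F3, F4

The schema corresponds to a generalized confluence (Geach) condition: ∀x ∀y (xR²y → ∃w (yRw ∧ xRw)).
F1: fails — nR²m but no w with mRw and nRw.
F2: fails — 1R²0 but no w with 0Rw and 1Rw.
F3: condition met.
F4: condition met.
Valid on: F3, F4.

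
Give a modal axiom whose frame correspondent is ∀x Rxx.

□s → s

This is reflexivity; the standard corresponding axiom is T: □s → s.
Suppose □s→s is valid. At any x set V(s)={w : Rxw}. Then □s holds at x, so s holds at x, i.e. Rxx.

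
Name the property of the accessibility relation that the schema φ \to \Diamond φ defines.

This is a form of the T axiom.
Its frame correspondent is reflexivity — \forall x Rxx.

reflexivity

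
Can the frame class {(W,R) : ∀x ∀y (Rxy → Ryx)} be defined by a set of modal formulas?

This is a Sahlqvist condition; the B axiom q → □◇q defines it.
Suppose q→□◇q is valid. Take Rxy and set V(q)={x}. Then q at x, so □◇q at x, so ◇q at y, so some z with Ryz has q; z=x, i.e. Ryx.

Definable; q → □◇q defines it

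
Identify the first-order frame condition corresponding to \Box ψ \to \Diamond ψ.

seriality

Suppose □ψ→◇ψ is valid. At any x set V(ψ)=W. Then □ψ at x, so ◇ψ at x, so x has a successor.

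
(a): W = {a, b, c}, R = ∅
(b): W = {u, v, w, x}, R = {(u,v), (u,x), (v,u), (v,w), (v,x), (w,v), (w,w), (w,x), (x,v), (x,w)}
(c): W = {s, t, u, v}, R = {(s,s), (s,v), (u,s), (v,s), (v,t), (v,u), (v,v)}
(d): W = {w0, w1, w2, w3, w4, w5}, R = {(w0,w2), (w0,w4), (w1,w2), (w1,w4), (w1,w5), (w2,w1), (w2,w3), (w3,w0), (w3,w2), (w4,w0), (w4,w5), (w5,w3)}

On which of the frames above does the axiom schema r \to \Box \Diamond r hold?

The schema corresponds to symmetry: \forall x \forall y (Rxy \to Ryx).
(a): holds.
(b): fails — Rux but not Rxu.
(c): fails — Rus but not Rsu.
(d): fails — Rw1w5 but not Rw5w1.
Valid on: (a).

(a)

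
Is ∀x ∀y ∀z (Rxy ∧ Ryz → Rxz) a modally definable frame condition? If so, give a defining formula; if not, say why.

Yes: it is transitivity, defined by the 4 schema □p → □□p.
Suppose □p→□□p is valid. Take Rxy, Ryz and set V(p)={w : Rxw}. Then □p at x, so □□p at x, so □p at y, so p at z, i.e. Rxz.

Yes — defined by □p → □□p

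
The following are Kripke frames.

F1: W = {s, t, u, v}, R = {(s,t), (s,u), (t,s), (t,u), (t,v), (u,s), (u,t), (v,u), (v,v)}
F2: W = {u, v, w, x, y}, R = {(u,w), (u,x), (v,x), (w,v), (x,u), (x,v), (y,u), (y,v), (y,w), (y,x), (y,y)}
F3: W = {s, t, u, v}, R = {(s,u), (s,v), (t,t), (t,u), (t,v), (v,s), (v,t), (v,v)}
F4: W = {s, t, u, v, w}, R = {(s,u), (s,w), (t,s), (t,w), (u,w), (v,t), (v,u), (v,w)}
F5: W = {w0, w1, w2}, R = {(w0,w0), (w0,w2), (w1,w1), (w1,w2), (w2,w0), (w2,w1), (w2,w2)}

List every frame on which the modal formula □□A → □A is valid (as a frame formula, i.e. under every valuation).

This is the axiom for density; its first-order frame correspondent is ∀x ∀y (Rxy → ∃z (Rxz ∧ Rzy)).
F1: satisfies the condition.
F2: fails — Ruw but no z with Ruz and Rzw.
F3: fails — Rsu but no z with Rsz and Rzu.
F4: fails — Ruw but no z with Ruz and Rzw.
F5: satisfies the condition.

F1, F5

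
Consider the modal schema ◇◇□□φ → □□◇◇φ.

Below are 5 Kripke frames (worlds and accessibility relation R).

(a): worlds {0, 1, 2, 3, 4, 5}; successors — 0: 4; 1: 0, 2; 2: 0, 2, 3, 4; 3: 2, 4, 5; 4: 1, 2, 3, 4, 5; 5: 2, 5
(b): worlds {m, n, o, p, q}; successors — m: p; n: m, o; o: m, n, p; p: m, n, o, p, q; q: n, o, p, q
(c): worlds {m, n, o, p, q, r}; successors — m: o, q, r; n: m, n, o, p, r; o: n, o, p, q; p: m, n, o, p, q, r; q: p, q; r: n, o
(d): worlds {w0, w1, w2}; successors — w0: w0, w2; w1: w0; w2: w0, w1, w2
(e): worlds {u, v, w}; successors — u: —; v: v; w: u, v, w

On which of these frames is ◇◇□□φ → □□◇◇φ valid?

(a), (b), (c), (d)

The schema corresponds to a generalized confluence (Geach) condition: ∀x ∀y ∀z ((xR²y ∧ xR²z) → ∃w (yR²w ∧ zR²w)).
(a): condition met.
(b): condition met.
(c): condition met.
(d): condition met.
(e): fails — wR²u, wR²u but no t with uR²t and uR²t.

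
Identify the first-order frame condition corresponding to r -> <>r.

This is frame-equivalent to □r → r (substitute ¬r for r and contrapose).
Suppose □r→r is valid. At any x set V(r)={w : Rxw}. Then □r holds at x, so r holds at x, i.e. Rxx.

reflexivity: forall x Rxx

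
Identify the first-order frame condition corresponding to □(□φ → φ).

shift-reflexivity: ∀x ∀y (Rxy → Ryy)

This schema is the T□ axiom.
Its frame correspondent is shift-reflexivity — ∀x ∀y (Rxy → Ryy).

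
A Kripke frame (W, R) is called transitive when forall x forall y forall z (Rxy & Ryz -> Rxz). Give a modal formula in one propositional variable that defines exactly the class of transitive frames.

□s → □□s

A defining formula is □s → □□s (the 4 axiom).
Suppose □s→□□s is valid. Take Rxy, Ryz and set V(s)={w : Rxw}. Then □s at x, so □□s at x, so □s at y, so s at z, i.e. Rxz.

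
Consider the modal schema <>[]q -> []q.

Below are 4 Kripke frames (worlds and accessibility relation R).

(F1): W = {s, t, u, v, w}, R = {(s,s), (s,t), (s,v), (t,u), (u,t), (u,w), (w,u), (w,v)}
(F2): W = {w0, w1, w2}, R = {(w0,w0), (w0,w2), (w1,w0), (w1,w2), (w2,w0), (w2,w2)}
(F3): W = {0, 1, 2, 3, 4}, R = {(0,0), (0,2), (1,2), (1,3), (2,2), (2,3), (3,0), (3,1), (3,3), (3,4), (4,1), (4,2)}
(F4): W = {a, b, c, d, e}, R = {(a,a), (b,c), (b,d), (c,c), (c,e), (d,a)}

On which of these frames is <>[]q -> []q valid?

(F2)

Frame correspondent (Sahlqvist): forall x forall y forall z (Rxy & Rxz -> Ryz) — i.e. the Euclidean property.
(F1): fails — Rsv and Rsv but not Rvv.
(F2): satisfies the condition.
(F3): fails — R02 and R00 but not R20.
(F4): fails — Rbc and Rbd but not Rcd.
Valid on: (F2).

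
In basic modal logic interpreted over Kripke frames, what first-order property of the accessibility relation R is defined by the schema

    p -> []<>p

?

Suppose p→□◇p is valid. Take Rxy and set V(p)={x}. Then p at x, so □◇p at x, so ◇p at y, so some z with Ryz has p; z=x, i.e. Ryx.

symmetry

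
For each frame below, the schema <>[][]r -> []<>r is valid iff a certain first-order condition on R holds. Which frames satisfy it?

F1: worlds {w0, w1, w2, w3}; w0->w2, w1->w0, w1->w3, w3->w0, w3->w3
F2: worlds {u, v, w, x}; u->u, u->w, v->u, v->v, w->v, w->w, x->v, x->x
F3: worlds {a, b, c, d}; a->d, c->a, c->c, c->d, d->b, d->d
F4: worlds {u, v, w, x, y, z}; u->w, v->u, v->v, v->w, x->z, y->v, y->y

This is the axiom for a generalized confluence (Geach) condition; its first-order frame correspondent is forall x forall y forall z ((xRy & xRz) -> exists w (y R^2 w & zRw)).
F1: fails — w0Rw2, w0Rw2 but no w with w2R²w and w2Rw.
F2: satisfies the condition.
F3: fails — dRb, dRb but no w with bR²w and bRw.
F4: fails — uRw, uRw but no t with wR²t and wRt.
Valid on: F2.

F2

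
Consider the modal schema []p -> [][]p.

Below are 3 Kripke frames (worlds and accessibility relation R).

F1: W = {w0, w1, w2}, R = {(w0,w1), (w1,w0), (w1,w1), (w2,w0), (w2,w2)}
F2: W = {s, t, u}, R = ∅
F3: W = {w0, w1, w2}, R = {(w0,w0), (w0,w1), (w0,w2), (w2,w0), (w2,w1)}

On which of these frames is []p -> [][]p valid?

This is the axiom for transitivity; its first-order frame correspondent is forall x forall y forall z (Rxy & Ryz -> Rxz).
F1: fails — Rw0w1 and Rw1w0 but not Rw0w0.
F2: condition met.
F3: fails — Rw2w0 and Rw0w2 but not Rw2w2.

F2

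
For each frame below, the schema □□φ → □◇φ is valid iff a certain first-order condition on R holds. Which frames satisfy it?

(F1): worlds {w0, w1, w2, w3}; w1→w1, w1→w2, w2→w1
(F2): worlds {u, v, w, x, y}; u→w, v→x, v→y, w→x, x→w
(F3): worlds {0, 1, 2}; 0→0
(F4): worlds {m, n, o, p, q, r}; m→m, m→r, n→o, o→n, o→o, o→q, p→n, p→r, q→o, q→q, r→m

Frame correspondent (Sahlqvist): ∀x ∀z (xRz → ∃w (xR²w ∧ zRw)) — i.e. a generalized confluence (Geach) condition.
(F1): satisfies the condition.
(F2): fails — vRy but no t with vR²t and yRt.
(F3): satisfies the condition.
(F4): satisfies the condition.
Valid on: (F1), (F3), (F4).

(F1), (F3), (F4)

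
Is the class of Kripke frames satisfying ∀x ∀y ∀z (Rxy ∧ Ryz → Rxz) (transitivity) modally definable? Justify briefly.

Yes: it is transitivity, defined by the 4 schema □q → □□q.
Suppose □q→□□q is valid. Take Rxy, Ryz and set V(q)={w : Rxw}. Then □q at x, so □□q at x, so □q at y, so q at z, i.e. Rxz.

Definable; □q → □□q defines it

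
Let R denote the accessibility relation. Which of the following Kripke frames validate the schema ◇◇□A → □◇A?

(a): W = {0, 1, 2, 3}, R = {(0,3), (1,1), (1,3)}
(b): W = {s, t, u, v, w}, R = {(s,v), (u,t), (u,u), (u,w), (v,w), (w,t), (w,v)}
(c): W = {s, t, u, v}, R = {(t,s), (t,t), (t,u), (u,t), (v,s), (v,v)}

This is the axiom for a generalized confluence (Geach) condition; its first-order frame correspondent is ∀x ∀y ∀z ((xR²y ∧ xRz) → ∃w (yRw ∧ zRw)).
(a): fails — 1R²1, 1R3 but no w with 1Rw and 3Rw.
(b): fails — sR²w, sRv but no w* with wRw* and vRw*.
(c): fails — tR²s, tRs but no w with sRw and sRw.
Valid on no frame.

none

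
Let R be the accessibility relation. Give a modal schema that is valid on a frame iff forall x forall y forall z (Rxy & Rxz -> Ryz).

◇s → □◇s

The condition is the Euclidean property. The 5 schema ◇s → □◇s defines it.
Suppose ◇s→□◇s is valid. Take Rxy, Rxz and set V(s)={y}. Then ◇s at x, so □◇s at x, so ◇s at z, so some w with Rzw has s; w=y, i.e. Rzy. By symmetry of the argument, Ryz.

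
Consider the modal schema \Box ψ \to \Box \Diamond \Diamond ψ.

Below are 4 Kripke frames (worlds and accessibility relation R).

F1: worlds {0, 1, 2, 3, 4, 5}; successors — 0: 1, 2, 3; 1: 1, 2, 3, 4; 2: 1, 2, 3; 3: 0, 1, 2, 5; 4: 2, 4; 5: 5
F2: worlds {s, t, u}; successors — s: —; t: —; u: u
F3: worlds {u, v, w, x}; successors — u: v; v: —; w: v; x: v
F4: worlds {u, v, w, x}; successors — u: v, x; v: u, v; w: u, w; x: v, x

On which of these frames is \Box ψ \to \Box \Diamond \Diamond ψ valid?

Frame correspondent (Sahlqvist): \forall x \forall z (xRz \to \exists w (xRw \wedge z R^2 w)) — i.e. a generalized confluence (Geach) condition.
F1: holds.
F2: holds.
F3: fails — uRv but no t with uRt and vR²t.
F4: holds.

F1, F2, F4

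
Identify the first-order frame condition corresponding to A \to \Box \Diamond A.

Suppose A→□◇A is valid. Take Rxy and set V(A)={x}. Then A at x, so □◇A at x, so ◇A at y, so some z with Ryz has A; z=x, i.e. Ryx.
Conversely, any frame satisfying \forall x \forall y (Rxy \to Ryx) validates the schema.
Frame condition: \forall x \forall y (Rxy \to Ryx).

symmetry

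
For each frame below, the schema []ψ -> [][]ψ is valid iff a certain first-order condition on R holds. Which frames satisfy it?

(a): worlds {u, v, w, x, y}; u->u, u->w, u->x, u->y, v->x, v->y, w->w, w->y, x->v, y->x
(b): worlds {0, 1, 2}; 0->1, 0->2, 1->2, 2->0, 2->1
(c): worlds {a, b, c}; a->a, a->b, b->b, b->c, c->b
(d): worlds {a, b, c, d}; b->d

Frame correspondent (Sahlqvist): forall x forall y forall z (Rxy & Ryz -> Rxz) — i.e. transitivity.
(a): fails — Ryx and Rxv but not Ryv.
(b): fails — R02 and R20 but not R00.
(c): fails — Rab and Rbc but not Rac.
(d): condition met.
Valid on: (d).

(d)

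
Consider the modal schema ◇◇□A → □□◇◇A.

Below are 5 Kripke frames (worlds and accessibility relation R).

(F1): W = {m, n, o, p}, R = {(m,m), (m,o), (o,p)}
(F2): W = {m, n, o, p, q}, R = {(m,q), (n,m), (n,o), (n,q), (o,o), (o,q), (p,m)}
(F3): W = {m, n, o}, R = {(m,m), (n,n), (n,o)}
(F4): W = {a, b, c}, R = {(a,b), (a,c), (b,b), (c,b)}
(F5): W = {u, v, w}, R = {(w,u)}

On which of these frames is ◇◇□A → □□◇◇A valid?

(F4), (F5)

This is the axiom for a generalized confluence (Geach) condition; its first-order frame correspondent is ∀x ∀y ∀z ((xR²y ∧ xR²z) → ∃w (yRw ∧ zR²w)).
(F1): fails — mR²m, mR²o but no w with mRw and oR²w.
(F2): fails — nR²o, nR²q but no w with oRw and qR²w.
(F3): fails — nR²n, nR²o but no w with nRw and oR²w.
(F4): condition met.
(F5): condition met.
Valid on: (F4), (F5).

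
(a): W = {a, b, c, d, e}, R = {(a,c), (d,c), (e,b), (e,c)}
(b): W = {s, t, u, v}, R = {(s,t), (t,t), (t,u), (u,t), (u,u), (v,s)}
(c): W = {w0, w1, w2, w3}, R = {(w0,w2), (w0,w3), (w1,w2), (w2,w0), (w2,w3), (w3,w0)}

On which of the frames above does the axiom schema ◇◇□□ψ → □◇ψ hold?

(a), (b)

Frame correspondent (Sahlqvist): ∀x ∀y ∀z ((xR²y ∧ xRz) → ∃w (yR²w ∧ zRw)) — i.e. a generalized confluence (Geach) condition.
(a): satisfies the condition.
(b): satisfies the condition.
(c): fails — w0R²w3, w0Rw3 but no w with w3R²w and w3Rw.
Valid on: (a), (b).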